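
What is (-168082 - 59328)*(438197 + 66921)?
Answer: -114868884380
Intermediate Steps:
(-168082 - 59328)*(438197 + 66921) = -227410*505118 = -114868884380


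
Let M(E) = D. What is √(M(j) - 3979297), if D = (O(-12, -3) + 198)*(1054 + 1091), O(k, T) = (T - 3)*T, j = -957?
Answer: I*√3515977 ≈ 1875.1*I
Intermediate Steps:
O(k, T) = T*(-3 + T) (O(k, T) = (-3 + T)*T = T*(-3 + T))
D = 463320 (D = (-3*(-3 - 3) + 198)*(1054 + 1091) = (-3*(-6) + 198)*2145 = (18 + 198)*2145 = 216*2145 = 463320)
M(E) = 463320
√(M(j) - 3979297) = √(463320 - 3979297) = √(-3515977) = I*√3515977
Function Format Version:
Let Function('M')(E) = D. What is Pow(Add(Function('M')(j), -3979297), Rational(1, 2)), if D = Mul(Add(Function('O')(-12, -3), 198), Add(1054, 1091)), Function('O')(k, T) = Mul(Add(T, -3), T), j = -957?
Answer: Mul(I, Pow(3515977, Rational(1, 2))) ≈ Mul(1875.1, I)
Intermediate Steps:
Function('O')(k, T) = Mul(T, Add(-3, T)) (Function('O')(k, T) = Mul(Add(-3, T), T) = Mul(T, Add(-3, T)))
D = 463320 (D = Mul(Add(Mul(-3, Add(-3, -3)), 198), Add(1054, 1091)) = Mul(Add(Mul(-3, -6), 198), 2145) = Mul(Add(18, 198), 2145) = Mul(216, 2145) = 463320)
Function('M')(E) = 463320
Pow(Add(Function('M')(j), -3979297), Rational(1, 2)) = Pow(Add(463320, -3979297), Rational(1, 2)) = Pow(-3515977, Rational(1, 2)) = Mul(I, Pow(3515977, Rational(1, 2)))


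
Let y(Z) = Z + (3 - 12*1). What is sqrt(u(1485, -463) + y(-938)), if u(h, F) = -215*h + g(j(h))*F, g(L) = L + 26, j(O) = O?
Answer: I*sqrt(1019815) ≈ 1009.9*I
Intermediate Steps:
g(L) = 26 + L
y(Z) = -9 + Z (y(Z) = Z + (3 - 12) = Z - 9 = -9 + Z)
u(h, F) = -215*h + F*(26 + h) (u(h, F) = -215*h + (26 + h)*F = -215*h + F*(26 + h))
sqrt(u(1485, -463) + y(-938)) = sqrt((-215*1485 - 463*(26 + 1485)) + (-9 - 938)) = sqrt((-319275 - 463*1511) - 947) = sqrt((-319275 - 699593) - 947) = sqrt(-1018868 - 947) = sqrt(-1019815) = I*sqrt(1019815)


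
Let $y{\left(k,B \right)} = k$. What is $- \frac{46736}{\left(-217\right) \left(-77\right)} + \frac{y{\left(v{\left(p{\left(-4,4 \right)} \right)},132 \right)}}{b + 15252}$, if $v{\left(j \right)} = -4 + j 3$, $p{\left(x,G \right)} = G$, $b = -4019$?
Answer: $- \frac{524851816}{187692197} \approx -2.7963$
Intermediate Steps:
$v{\left(j \right)} = -4 + 3 j$
$- \frac{46736}{\left(-217\right) \left(-77\right)} + \frac{y{\left(v{\left(p{\left(-4,4 \right)} \right)},132 \right)}}{b + 15252} = - \frac{46736}{\left(-217\right) \left(-77\right)} + \frac{-4 + 3 \cdot 4}{-4019 + 15252} = - \frac{46736}{16709} + \frac{-4 + 12}{11233} = \left(-46736\right) \frac{1}{16709} + 8 \cdot \frac{1}{11233} = - \frac{46736}{16709} + \frac{8}{11233} = - \frac{524851816}{187692197}$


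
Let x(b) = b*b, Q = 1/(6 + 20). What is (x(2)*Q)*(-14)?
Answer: -28/13 ≈ -2.1538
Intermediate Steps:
Q = 1/26 ≈ 0.038462
x(b) = b²
(x(2)*Q)*(-14) = (2²*(1/26))*(-14) = (4*(1/26))*(-14) = (2/13)*(-14) = -28/13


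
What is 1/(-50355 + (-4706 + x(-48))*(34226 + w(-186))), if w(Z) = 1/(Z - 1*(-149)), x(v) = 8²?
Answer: -37/5880310897 ≈ -6.2922e-9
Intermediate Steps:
x(v) = 64
w(Z) = 1/(149 + Z) (w(Z) = 1/(Z + 149) = 1/(149 + Z))
1/(-50355 + (-4706 + x(-48))*(34226 + w(-186))) = 1/(-50355 + (-4706 + 64)*(34226 + 1/(149 - 186))) = 1/(-50355 - 4642*(34226 + 1/(-37))) = 1/(-50355 - 4642*(34226 - 1/37)) = 1/(-50355 - 4642*1266361/37) = 1/(-50355 - 5878447762/37) = 1/(-5880310897/37) = -37/5880310897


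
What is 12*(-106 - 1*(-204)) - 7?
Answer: 1169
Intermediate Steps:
12*(-106 - 1*(-204)) - 7 = 12*(-106 + 204) - 7 = 12*98 - 7 = 1176 - 7 = 1169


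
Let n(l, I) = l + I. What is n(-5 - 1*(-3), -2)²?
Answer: 16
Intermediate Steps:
n(l, I) = I + l
n(-5 - 1*(-3), -2)² = (-2 + (-5 - 1*(-3)))² = (-2 + (-5 + 3))² = (-2 - 2)² = (-4)² = 16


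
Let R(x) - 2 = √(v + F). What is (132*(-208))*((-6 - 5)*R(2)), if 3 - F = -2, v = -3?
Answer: 604032 + 302016*√2 ≈ 1.0311e+6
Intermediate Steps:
F = 5 (F = 3 - 1*(-2) = 3 + 2 = 5)
R(x) = 2 + √2 (R(x) = 2 + √(-3 + 5) = 2 + √2)
(132*(-208))*((-6 - 5)*R(2)) = (132*(-208))*((-6 - 5)*(2 + √2)) = -(-302016)*(2 + √2) = -27456*(-22 - 11*√2) = 604032 + 302016*√2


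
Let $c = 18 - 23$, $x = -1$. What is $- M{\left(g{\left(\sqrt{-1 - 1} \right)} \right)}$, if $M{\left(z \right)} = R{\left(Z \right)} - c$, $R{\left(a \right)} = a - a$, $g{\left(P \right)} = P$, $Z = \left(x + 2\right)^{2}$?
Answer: $-5$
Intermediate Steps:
$Z = 1$ ($Z = \left(-1 + 2\right)^{2} = 1^{2} = 1$)
$c = -5$ ($c = 18 - 23 = -5$)
$R{\left(a \right)} = 0$
$M{\left(z \right)} = 5$ ($M{\left(z \right)} = 0 - -5 = 0 + 5 = 5$)
$- M{\left(g{\left(\sqrt{-1 - 1} \right)} \right)} = \left(-1\right) 5 = -5$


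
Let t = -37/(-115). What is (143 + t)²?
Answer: 271656324/13225 ≈ 20541.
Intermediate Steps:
t = 37/115 (t = -37*(-1/115) = 37/115 ≈ 0.32174)
(143 + t)² = (143 + 37/115)² = (16482/115)² = 271656324/13225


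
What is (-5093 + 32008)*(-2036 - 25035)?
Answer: -728615965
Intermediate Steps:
(-5093 + 32008)*(-2036 - 25035) = 26915*(-27071) = -728615965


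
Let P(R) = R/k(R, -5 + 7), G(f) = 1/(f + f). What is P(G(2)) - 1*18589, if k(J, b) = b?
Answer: -148711/8 ≈ -18589.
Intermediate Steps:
G(f) = 1/(2*f)
P(R) = R/2 (P(R) = R/(-5 + 7) = R/2)
P(G(2)) - 1*18589 = ((½)/2)/2 - 1*18589 = ((½)*(½))/2 - 18589 = (½)*(¼) - 18589 = ⅛ - 18589 = -148711/8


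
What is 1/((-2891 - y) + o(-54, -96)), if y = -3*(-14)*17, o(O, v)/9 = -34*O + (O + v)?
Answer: 1/11569 ≈ 8.6438e-5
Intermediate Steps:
o(O, v) = -297*O + 9*v (o(O, v) = 9*(-34*O + (O + v)) = 9*(v - 33*O) = -297*O + 9*v)
y = 714 (y = 42*17 = 714)
1/((-2891 - y) + o(-54, -96)) = 1/((-2891 - 1*714) + (-297*(-54) + 9*(-96))) = 1/((-2891 - 714) + (16038 - 864)) = 1/(-3605 + 15174) = 1/11569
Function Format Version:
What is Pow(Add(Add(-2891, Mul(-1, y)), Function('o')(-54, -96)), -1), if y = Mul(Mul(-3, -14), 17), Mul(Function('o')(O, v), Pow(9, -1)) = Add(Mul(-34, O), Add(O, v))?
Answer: Rational(1, 11569) ≈ 8.6438e-5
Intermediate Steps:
Function('o')(O, v) = Add(Mul(-297, O), Mul(9, v)) (Function('o')(O, v) = Mul(9, Add(Mul(-34, O), Add(O, v))) = Mul(9, Add(v, Mul(-33, O))) = Add(Mul(-297, O), Mul(9, v)))
y = 714 (y = Mul(42, 17) = 714)
Pow(Add(Add(-2891, Mul(-1, y)), Function('o')(-54, -96)), -1) = Pow(Add(Add(-2891, Mul(-1, 714)), Add(Mul(-297, -54), Mul(9, -96))), -1) = Pow(Add(Add(-2891, -714), Add(16038, -864)), -1) = Pow(Add(-3605, 15174), -1) = Pow(11569, -1) = Rational(1, 11569)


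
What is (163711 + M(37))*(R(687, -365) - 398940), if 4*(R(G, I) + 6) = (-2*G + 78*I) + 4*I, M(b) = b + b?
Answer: -66623152020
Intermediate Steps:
M(b) = 2*b
R(G, I) = -6 - G/2 + 41*I/2 (R(G, I) = -6 + ((-2*G + 78*I) + 4*I)/4 = -6 + (-2*G + 82*I)/4 = -6 + (-G/2 + 41*I/2) = -6 - G/2 + 41*I/2)
(163711 + M(37))*(R(687, -365) - 398940) = (163711 + 2*37)*((-6 - ½*687 + (41/2)*(-365)) - 398940) = (163711 + 74)*((-6 - 687/2 - 14965/2) - 398940) = 163785*(-7832 - 398940) = 163785*(-406772) = -66623152020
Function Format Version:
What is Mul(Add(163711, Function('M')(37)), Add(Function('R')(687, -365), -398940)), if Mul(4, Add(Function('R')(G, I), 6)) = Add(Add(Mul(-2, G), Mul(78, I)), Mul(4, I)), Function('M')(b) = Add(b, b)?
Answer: -66623152020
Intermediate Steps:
Function('M')(b) = Mul(2, b)
Function('R')(G, I) = Add(-6, Mul(Rational(-1, 2), G), Mul(Rational(41, 2), I)) (Function('R')(G, I) = Add(-6, Mul(Rational(1, 4), Add(Add(Mul(-2, G), Mul(78, I)), Mul(4, I)))) = Add(-6, Mul(Rational(1, 4), Add(Mul(-2, G), Mul(82, I)))) = Add(-6, Add(Mul(Rational(-1, 2), G), Mul(Rational(41, 2), I))) = Add(-6, Mul(Rational(-1, 2), G), Mul(Rational(41, 2), I)))
Mul(Add(163711, Function('M')(37)), Add(Function('R')(687, -365), -398940)) = Mul(Add(163711, Mul(2, 37)), Add(Add(-6, Mul(Rational(-1, 2), 687), Mul(Rational(41, 2), -365)), -398940)) = Mul(Add(163711, 74), Add(Add(-6, Rational(-687, 2), Rational(-14965, 2)), -398940)) = Mul(163785, Add(-7832, -398940)) = Mul(163785, -406772) = -66623152020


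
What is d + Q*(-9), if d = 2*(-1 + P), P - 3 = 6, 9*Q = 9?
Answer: 7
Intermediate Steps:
Q = 1 (Q = (⅑)*9 = 1)
P = 9 (P = 3 + 6 = 9)
d = 16 (d = 2*(-1 + 9) = 2*8 = 16)
d + Q*(-9) = 16 + 1*(-9) = 16 - 9 = 7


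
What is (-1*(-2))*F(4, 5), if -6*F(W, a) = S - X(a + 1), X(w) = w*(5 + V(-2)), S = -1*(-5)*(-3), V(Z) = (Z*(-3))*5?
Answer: 75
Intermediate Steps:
V(Z) = -15*Z (V(Z) = -3*Z*5 = -15*Z)
S = -15 (S = 5*(-3) = -15)
X(w) = 35*w (X(w) = w*(5 - 15*(-2)) = w*(5 + 30) = w*35 = 35*w)
F(W, a) = 25/3 + 35*a/6 (F(W, a) = -(-15 - 35*(a + 1))/6 = -(-15 - 35*(1 + a))/6 = -(-15 - (35 + 35*a))/6 = -(-15 + (-35 - 35*a))/6 = -(-50 - 35*a)/6 = 25/3 + 35*a/6)
(-1*(-2))*F(4, 5) = (-1*(-2))*(25/3 + (35/6)*5) = 2*(25/3 + 175/6) = 2*(75/2) = 75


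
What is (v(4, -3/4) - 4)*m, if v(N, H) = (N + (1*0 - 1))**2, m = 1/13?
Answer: 5/13 ≈ 0.38462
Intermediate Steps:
m = 1/13 ≈ 0.076923
v(N, H) = (-1 + N)**2 (v(N, H) = (N + (0 - 1))**2 = (N - 1)**2 = (-1 + N)**2)
(v(4, -3/4) - 4)*m = ((-1 + 4)**2 - 4)*(1/13) = (3**2 - 4)*(1/13) = (9 - 4)*(1/13) = 5*(1/13) = 5/13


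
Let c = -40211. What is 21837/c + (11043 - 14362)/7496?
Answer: -297150461/301421656 ≈ -0.98583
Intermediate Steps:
21837/c + (11043 - 14362)/7496 = 21837/(-40211) + (11043 - 14362)/7496 = 21837*(-1/40211) - 3319*1/7496 = -21837/40211 - 3319/7496 = -297150461/301421656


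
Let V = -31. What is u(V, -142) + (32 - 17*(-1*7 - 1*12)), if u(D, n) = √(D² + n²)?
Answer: 355 + 65*√5 ≈ 500.34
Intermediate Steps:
u(V, -142) + (32 - 17*(-1*7 - 1*12)) = √((-31)² + (-142)²) + (32 - 17*(-1*7 - 1*12)) = √(961 + 20164) + (32 - 17*(-7 - 12)) = √21125 + (32 - 17*(-19)) = 65*√5 + (32 + 323) = 65*√5 + 355 = 355 + 65*√5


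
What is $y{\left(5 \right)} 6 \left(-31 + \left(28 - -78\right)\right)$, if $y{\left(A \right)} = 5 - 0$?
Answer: $2250$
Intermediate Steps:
$y{\left(A \right)} = 5$ ($y{\left(A \right)} = 5 + 0 = 5$)
$y{\left(5 \right)} 6 \left(-31 + \left(28 - -78\right)\right) = 5 \cdot 6 \left(-31 + \left(28 - -78\right)\right) = 30 \left(-31 + \left(28 + 78\right)\right) = 30 \left(-31 + 106\right) = 30 \cdot 75 = 2250$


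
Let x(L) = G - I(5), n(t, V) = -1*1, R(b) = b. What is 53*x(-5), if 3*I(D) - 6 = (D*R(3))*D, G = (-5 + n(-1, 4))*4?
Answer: -2703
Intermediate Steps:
n(t, V) = -1
G = -24 (G = (-5 - 1)*4 = -6*4 = -24)
I(D) = 2 + D**2 (I(D) = 2 + ((D*3)*D)/3 = 2 + ((3*D)*D)/3 = 2 + (3*D**2)/3 = 2 + D**2)
x(L) = -51 (x(L) = -24 - (2 + 5**2) = -24 - (2 + 25) = -24 - 1*27 = -24 - 27 = -51)
53*x(-5) = 53*(-51) = -2703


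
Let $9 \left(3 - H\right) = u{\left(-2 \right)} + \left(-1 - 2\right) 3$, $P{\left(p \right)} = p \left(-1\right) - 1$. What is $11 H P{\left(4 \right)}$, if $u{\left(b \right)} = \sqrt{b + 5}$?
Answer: $-220 + \frac{55 \sqrt{3}}{9} \approx -209.42$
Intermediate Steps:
$u{\left(b \right)} = \sqrt{5 + b}$
$P{\left(p \right)} = -1 - p$ ($P{\left(p \right)} = - p - 1 = -1 - p$)
$H = 4 - \frac{\sqrt{3}}{9}$ ($H = 3 - \frac{\sqrt{5 - 2} + \left(-1 - 2\right) 3}{9} = 3 - \frac{\sqrt{3} + \left(-1 - 2\right) 3}{9} = 3 - \frac{\sqrt{3} - 9}{9} = 3 - \frac{-9 + \sqrt{3}}{9} = 3 + \left(1 - \frac{\sqrt{3}}{9}\right) = 4 - \frac{\sqrt{3}}{9} \approx 3.8075$)
$11 H P{\left(4 \right)} = 11 \left(4 - \frac{\sqrt{3}}{9}\right) \left(-1 - 4\right) = \left(44 - \frac{11 \sqrt{3}}{9}\right) \left(-1 - 4\right) = \left(44 - \frac{11 \sqrt{3}}{9}\right) \left(-5\right) = -220 + \frac{55 \sqrt{3}}{9}$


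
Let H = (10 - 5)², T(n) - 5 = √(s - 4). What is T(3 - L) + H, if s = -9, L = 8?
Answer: 30 + I*√13 ≈ 30.0 + 3.6056*I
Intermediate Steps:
T(n) = 5 + I*√13 (T(n) = 5 + √(-9 - 4) = 5 + √(-13) = 5 + I*√13)
H = 25 (H = 5² = 25)
T(3 - L) + H = (5 + I*√13) + 25 = 30 + I*√13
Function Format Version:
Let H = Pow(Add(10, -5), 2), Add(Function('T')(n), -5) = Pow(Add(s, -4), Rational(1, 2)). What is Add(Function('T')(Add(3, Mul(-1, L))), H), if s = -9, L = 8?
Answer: Add(30, Mul(I, Pow(13, Rational(1, 2)))) ≈ Add(30.000, Mul(3.6056, I))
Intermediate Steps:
Function('T')(n) = Add(5, Mul(I, Pow(13, Rational(1, 2)))) (Function('T')(n) = Add(5, Pow(Add(-9, -4), Rational(1, 2))) = Add(5, Pow(-13, Rational(1, 2))) = Add(5, Mul(I, Pow(13, Rational(1, 2)))))
H = 25 (H = Pow(5, 2) = 25)
Add(Function('T')(Add(3, Mul(-1, L))), H) = Add(Add(5, Mul(I, Pow(13, Rational(1, 2)))), 25) = Add(30, Mul(I, Pow(13, Rational(1, 2))))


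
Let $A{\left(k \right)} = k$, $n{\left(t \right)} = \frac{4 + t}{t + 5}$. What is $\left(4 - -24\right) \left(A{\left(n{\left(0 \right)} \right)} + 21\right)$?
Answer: $\frac{3052}{5} \approx 610.4$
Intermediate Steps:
$n{\left(t \right)} = \frac{4 + t}{5 + t}$
$\left(4 - -24\right) \left(A{\left(n{\left(0 \right)} \right)} + 21\right) = \left(4 - -24\right) \left(\frac{4 + 0}{5 + 0} + 21\right) = \left(4 + 24\right) \left(\frac{1}{5} \cdot 4 + 21\right) = 28 \left(\frac{1}{5} \cdot 4 + 21\right) = 28 \left(\frac{4}{5} + 21\right) = 28 \cdot \frac{109}{5} = \frac{3052}{5}$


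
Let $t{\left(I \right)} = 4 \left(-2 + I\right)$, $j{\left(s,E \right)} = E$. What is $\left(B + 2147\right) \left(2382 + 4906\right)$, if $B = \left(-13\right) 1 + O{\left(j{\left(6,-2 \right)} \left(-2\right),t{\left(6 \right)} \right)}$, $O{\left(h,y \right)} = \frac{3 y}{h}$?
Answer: $15640048$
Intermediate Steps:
$t{\left(I \right)} = -8 + 4 I$
$O{\left(h,y \right)} = \frac{3 y}{h}$
$B = -1$ ($B = \left(-13\right) 1 + \frac{3 \left(-8 + 4 \cdot 6\right)}{\left(-2\right) \left(-2\right)} = -13 + \frac{3 \left(-8 + 24\right)}{4} = -13 + 3 \cdot 16 \cdot \frac{1}{4} = -13 + 12 = -1$)
$\left(B + 2147\right) \left(2382 + 4906\right) = \left(-1 + 2147\right) \left(2382 + 4906\right) = 2146 \cdot 7288 = 15640048$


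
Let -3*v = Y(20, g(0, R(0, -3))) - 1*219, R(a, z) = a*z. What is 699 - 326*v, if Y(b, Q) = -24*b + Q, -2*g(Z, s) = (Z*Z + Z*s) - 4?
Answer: -225125/3 ≈ -75042.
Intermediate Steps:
g(Z, s) = 2 - Z**2/2 - Z*s/2 (g(Z, s) = -((Z*Z + Z*s) - 4)/2 = -((Z**2 + Z*s) - 4)/2 = -(-4 + Z**2 + Z*s)/2 = 2 - Z**2/2 - Z*s/2)
Y(b, Q) = Q - 24*b
v = 697/3 (v = -(((2 - 1/2*0**2 - 1/2*0*0*(-3)) - 24*20) - 1*219)/3 = -(((2 - 1/2*0 - 1/2*0*0) - 480) - 219)/3 = -(((2 + 0 + 0) - 480) - 219)/3 = -((2 - 480) - 219)/3 = -(-478 - 219)/3 = -1/3*(-697) = 697/3 ≈ 232.33)
699 - 326*v = 699 - 326*697/3 = 699 - 227222/3 = -225125/3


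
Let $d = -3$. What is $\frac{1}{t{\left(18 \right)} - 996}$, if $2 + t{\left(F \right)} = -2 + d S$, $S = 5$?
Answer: $- \frac{1}{1015} \approx -0.00098522$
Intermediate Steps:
$t{\left(F \right)} = -19$ ($t{\left(F \right)} = -2 - 17 = -19$)
$\frac{1}{t{\left(18 \right)} - 996} = \frac{1}{-19 - 996} = \frac{1}{-1015} = - \frac{1}{1015}$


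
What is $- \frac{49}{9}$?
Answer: $- \frac{49}{9} \approx -5.4444$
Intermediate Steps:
$- \frac{49}{9}$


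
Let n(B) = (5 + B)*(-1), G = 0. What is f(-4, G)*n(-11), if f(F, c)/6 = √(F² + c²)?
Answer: 144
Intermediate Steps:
n(B) = -5 - B
f(F, c) = 6*√(F² + c²)
f(-4, G)*n(-11) = (6*√((-4)² + 0²))*(-5 - 1*(-11)) = (6*√(16 + 0))*(-5 + 11) = (6*√16)*6 = (6*4)*6 = 24*6 = 144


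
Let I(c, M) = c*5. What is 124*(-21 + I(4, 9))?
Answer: -124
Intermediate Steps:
I(c, M) = 5*c
124*(-21 + I(4, 9)) = 124*(-21 + 5*4) = 124*(-21 + 20) = 124*(-1) = -124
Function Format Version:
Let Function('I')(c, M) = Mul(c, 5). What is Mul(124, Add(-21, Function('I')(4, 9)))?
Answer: -124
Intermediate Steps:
Function('I')(c, M) = Mul(5, c)
Mul(124, Add(-21, Function('I')(4, 9))) = Mul(124, Add(-21, Mul(5, 4))) = Mul(124, Add(-21, 20)) = Mul(124, -1) = -124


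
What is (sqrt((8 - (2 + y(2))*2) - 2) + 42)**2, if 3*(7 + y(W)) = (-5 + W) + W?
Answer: 5342/3 + 140*sqrt(6) ≈ 2123.6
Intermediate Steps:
y(W) = -26/3 + 2*W/3 (y(W) = -7 + ((-5 + W) + W)/3 = -7 + (-5 + 2*W)/3 = -7 + (-5/3 + 2*W/3) = -26/3 + 2*W/3)
(sqrt((8 - (2 + y(2))*2) - 2) + 42)**2 = (sqrt((8 - (2 + (-26/3 + (2/3)*2))*2) - 2) + 42)**2 = (sqrt((8 - (2 + (-26/3 + 4/3))*2) - 2) + 42)**2 = (sqrt((8 - (2 - 22/3)*2) - 2) + 42)**2 = (sqrt((8 - (-16)*2/3) - 2) + 42)**2 = (sqrt((8 - 1*(-32/3)) - 2) + 42)**2 = (sqrt((8 + 32/3) - 2) + 42)**2 = (sqrt(56/3 - 2) + 42)**2 = (sqrt(50/3) + 42)**2 = (5*sqrt(6)/3 + 42)**2 = (42 + 5*sqrt(6)/3)**2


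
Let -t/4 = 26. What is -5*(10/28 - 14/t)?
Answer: -895/364 ≈ -2.4588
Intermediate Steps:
t = -104 (t = -4*26 = -104)
-5*(10/28 - 14/t) = -5*(10/28 - 14/(-104)) = -5*(10*(1/28) - 14*(-1/104)) = -5*(5/14 + 7/52) = -5*179/364 = -895/364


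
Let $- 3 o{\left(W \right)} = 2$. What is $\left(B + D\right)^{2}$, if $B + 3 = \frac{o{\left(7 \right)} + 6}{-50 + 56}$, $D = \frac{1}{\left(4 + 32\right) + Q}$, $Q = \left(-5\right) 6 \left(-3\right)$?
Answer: $\frac{70225}{15876} \approx 4.4233$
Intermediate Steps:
$o{\left(W \right)} = - \frac{2}{3}$ ($o{\left(W \right)} = \left(- \frac{1}{3}\right) 2 = - \frac{2}{3}$)
$Q = 90$ ($Q = \left(-30\right) \left(-3\right) = 90$)
$D = \frac{1}{126}$ ($D = \frac{1}{\left(4 + 32\right) + 90} = \frac{1}{36 + 90} = \frac{1}{126} \approx 0.0079365$)
$B = - \frac{19}{9}$ ($B = -3 + \frac{- \frac{2}{3} + 6}{-50 + 56} = -3 + \frac{16}{3 \cdot 6} = -3 + \frac{16}{3} \cdot \frac{1}{6} = -3 + \frac{8}{9} = - \frac{19}{9} \approx -2.1111$)
$\left(B + D\right)^{2} = \left(- \frac{19}{9} + \frac{1}{126}\right)^{2} = \left(- \frac{265}{126}\right)^{2} = \frac{70225}{15876}$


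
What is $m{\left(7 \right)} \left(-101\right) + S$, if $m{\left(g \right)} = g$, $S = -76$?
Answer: $-783$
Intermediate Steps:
$m{\left(7 \right)} \left(-101\right) + S = 7 \left(-101\right) - 76 = -707 - 76 = -783$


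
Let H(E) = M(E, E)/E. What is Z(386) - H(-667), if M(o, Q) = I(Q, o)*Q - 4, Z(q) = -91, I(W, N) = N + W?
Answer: 829077/667 ≈ 1243.0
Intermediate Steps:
M(o, Q) = -4 + Q*(Q + o) (M(o, Q) = (o + Q)*Q - 4 = (Q + o)*Q - 4 = Q*(Q + o) - 4 = -4 + Q*(Q + o))
H(E) = (-4 + 2*E²)/E (H(E) = (-4 + E*(E + E))/E = (-4 + E*(2*E))/E = (-4 + 2*E²)/E)
Z(386) - H(-667) = -91 - (-4/(-667) + 2*(-667)) = -91 - (-4*(-1/667) - 1334) = -91 - (4/667 - 1334) = -91 - 1*(-889774/667) = -91 + 889774/667 = 829077/667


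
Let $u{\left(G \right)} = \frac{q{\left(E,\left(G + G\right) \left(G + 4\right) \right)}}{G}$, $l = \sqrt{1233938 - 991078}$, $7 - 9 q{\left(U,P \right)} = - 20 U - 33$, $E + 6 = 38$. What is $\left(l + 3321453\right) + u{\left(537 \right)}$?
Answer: $\frac{16052583029}{4833} + 2 \sqrt{60715} \approx 3.3219 \cdot 10^{6}$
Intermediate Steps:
$E = 32$ ($E = -6 + 38 = 32$)
$q{\left(U,P \right)} = \frac{40}{9} + \frac{20 U}{9}$ ($q{\left(U,P \right)} = \frac{7}{9} - \frac{- 20 U - 33}{9} = \frac{7}{9} - \frac{-33 - 20 U}{9} = \frac{7}{9} + \left(\frac{11}{3} + \frac{20 U}{9}\right) = \frac{40}{9} + \frac{20 U}{9}$)
$l = 2 \sqrt{60715}$ ($l = \sqrt{242860} = 2 \sqrt{60715} \approx 492.81$)
$u{\left(G \right)} = \frac{680}{9 G}$ ($u{\left(G \right)} = \frac{\frac{40}{9} + \frac{20}{9} \cdot 32}{G} = \frac{\frac{40}{9} + \frac{640}{9}}{G} = \frac{680}{9 G}$)
$\left(l + 3321453\right) + u{\left(537 \right)} = \left(2 \sqrt{60715} + 3321453\right) + \frac{680}{9 \cdot 537} = \left(3321453 + 2 \sqrt{60715}\right) + \frac{680}{9} \cdot \frac{1}{537} = \left(3321453 + 2 \sqrt{60715}\right) + \frac{680}{4833} = \frac{16052583029}{4833} + 2 \sqrt{60715}$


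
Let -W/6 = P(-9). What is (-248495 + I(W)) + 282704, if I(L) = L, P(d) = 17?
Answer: 34107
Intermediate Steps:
W = -102 (W = -6*17 = -102)
(-248495 + I(W)) + 282704 = (-248495 - 102) + 282704 = -248597 + 282704 = 34107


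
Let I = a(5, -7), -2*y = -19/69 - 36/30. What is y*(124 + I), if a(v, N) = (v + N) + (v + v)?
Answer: 11198/115 ≈ 97.374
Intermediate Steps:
y = 509/690 (y = -(-19/69 - 36/30)/2 = -(-19*1/69 - 36*1/30)/2 = -(-19/69 - 6/5)/2 = -½*(-509/345) = 509/690 ≈ 0.73768)
a(v, N) = N + 3*v (a(v, N) = (N + v) + 2*v = N + 3*v)
I = 8 (I = -7 + 3*5 = -7 + 15 = 8)
y*(124 + I) = 509*(124 + 8)/690 = (509/690)*132 = 11198/115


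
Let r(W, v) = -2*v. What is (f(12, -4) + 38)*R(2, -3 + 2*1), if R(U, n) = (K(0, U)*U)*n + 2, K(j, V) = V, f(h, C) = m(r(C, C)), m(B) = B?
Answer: -92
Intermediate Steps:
f(h, C) = -2*C
R(U, n) = 2 + n*U² (R(U, n) = (U*U)*n + 2 = U²*n + 2 = n*U² + 2 = 2 + n*U²)
(f(12, -4) + 38)*R(2, -3 + 2*1) = (-2*(-4) + 38)*(2 + (-3 + 2*1)*2²) = (8 + 38)*(2 + (-3 + 2)*4) = 46*(2 - 1*4) = 46*(2 - 4) = 46*(-2) = -92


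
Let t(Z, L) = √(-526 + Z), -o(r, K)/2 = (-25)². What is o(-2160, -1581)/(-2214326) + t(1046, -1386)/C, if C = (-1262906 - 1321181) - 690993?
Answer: 625/1107163 - √130/1637540 ≈ 0.00055754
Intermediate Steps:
o(r, K) = -1250 (o(r, K) = -2*(-25)² = -2*625 = -1250)
C = -3275080 (C = -2584087 - 690993 = -3275080)
o(-2160, -1581)/(-2214326) + t(1046, -1386)/C = -1250/(-2214326) + √(-526 + 1046)/(-3275080) = -1250*(-1/2214326) + √520*(-1/3275080) = 625/1107163 + (2*√130)*(-1/3275080) = 625/1107163 - √130/1637540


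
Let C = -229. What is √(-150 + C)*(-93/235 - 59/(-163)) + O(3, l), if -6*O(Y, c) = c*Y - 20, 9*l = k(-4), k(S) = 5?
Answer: 55/18 - 1294*I*√379/38305 ≈ 3.0556 - 0.65766*I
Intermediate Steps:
l = 5/9 (l = (⅑)*5 = 5/9 ≈ 0.55556)
O(Y, c) = 10/3 - Y*c/6 (O(Y, c) = -(c*Y - 20)/6 = -(Y*c - 20)/6 = -(-20 + Y*c)/6 = 10/3 - Y*c/6)
√(-150 + C)*(-93/235 - 59/(-163)) + O(3, l) = √(-150 - 229)*(-93/235 - 59/(-163)) + (10/3 - ⅙*3*5/9) = √(-379)*(-93*1/235 - 59*(-1/163)) + (10/3 - 5/18) = (I*√379)*(-93/235 + 59/163) + 55/18 = (I*√379)*(-1294/38305) + 55/18 = -1294*I*√379/38305 + 55/18 = 55/18 - 1294*I*√379/38305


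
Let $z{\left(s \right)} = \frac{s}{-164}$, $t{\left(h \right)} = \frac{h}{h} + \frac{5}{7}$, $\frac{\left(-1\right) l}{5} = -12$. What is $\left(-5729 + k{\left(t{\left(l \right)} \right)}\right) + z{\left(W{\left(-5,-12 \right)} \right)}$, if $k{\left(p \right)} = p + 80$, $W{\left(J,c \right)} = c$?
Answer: $- \frac{1620750}{287} \approx -5647.2$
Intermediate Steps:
$l = 60$ ($l = \left(-5\right) \left(-12\right) = 60$)
$t{\left(h \right)} = \frac{12}{7}$ ($t{\left(h \right)} = 1 + 5 \cdot \frac{1}{7} = 1 + \frac{5}{7} = \frac{12}{7}$)
$k{\left(p \right)} = 80 + p$
$z{\left(s \right)} = - \frac{s}{164}$ ($z{\left(s \right)} = s \left(- \frac{1}{164}\right) = - \frac{s}{164}$)
$\left(-5729 + k{\left(t{\left(l \right)} \right)}\right) + z{\left(W{\left(-5,-12 \right)} \right)} = \left(-5729 + \left(80 + \frac{12}{7}\right)\right) - - \frac{3}{41} = \left(-5729 + \frac{572}{7}\right) + \frac{3}{41} = - \frac{39531}{7} + \frac{3}{41} = - \frac{1620750}{287}$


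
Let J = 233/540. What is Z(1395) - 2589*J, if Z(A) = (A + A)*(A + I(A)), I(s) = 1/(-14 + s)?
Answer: 967208601101/248580 ≈ 3.8909e+6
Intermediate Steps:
J = 233/540 (J = 233*(1/540) = 233/540 ≈ 0.43148)
Z(A) = 2*A*(A + 1/(-14 + A)) (Z(A) = (A + A)*(A + 1/(-14 + A)) = (2*A)*(A + 1/(-14 + A)) = 2*A*(A + 1/(-14 + A)))
Z(1395) - 2589*J = 2*1395*(1 + 1395*(-14 + 1395))/(-14 + 1395) - 2589*233/540 = 2*1395*(1 + 1395*1381)/1381 - 201079/180 = 2*1395*(1/1381)*(1 + 1926495) - 201079/180 = 2*1395*(1/1381)*1926496 - 201079/180 = 5374923840/1381 - 201079/180 = 967208601101/248580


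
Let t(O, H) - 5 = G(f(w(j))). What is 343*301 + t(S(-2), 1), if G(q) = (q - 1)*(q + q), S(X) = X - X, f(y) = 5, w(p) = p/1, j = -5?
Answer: 103288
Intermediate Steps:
w(p) = p (w(p) = p*1 = p)
S(X) = 0
G(q) = 2*q*(-1 + q) (G(q) = (-1 + q)*(2*q) = 2*q*(-1 + q))
t(O, H) = 45 (t(O, H) = 5 + 2*5*(-1 + 5) = 5 + 2*5*4 = 5 + 40 = 45)
343*301 + t(S(-2), 1) = 343*301 + 45 = 103243 + 45 = 103288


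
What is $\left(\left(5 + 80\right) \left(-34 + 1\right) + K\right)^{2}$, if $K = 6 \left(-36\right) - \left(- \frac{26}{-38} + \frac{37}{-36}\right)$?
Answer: $\frac{4268889044641}{467856} \approx 9.1244 \cdot 10^{6}$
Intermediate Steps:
$K = - \frac{147509}{684}$ ($K = -216 - \left(\left(-26\right) \left(- \frac{1}{38}\right) + 37 \left(- \frac{1}{36}\right)\right) = -216 - \left(\frac{13}{19} - \frac{37}{36}\right) = -216 - - \frac{235}{684} = -216 + \frac{235}{684} = - \frac{147509}{684} \approx -215.66$)
$\left(\left(5 + 80\right) \left(-34 + 1\right) + K\right)^{2} = \left(\left(5 + 80\right) \left(-34 + 1\right) - \frac{147509}{684}\right)^{2} = \left(85 \left(-33\right) - \frac{147509}{684}\right)^{2} = \left(-2805 - \frac{147509}{684}\right)^{2} = \left(- \frac{2066129}{684}\right)^{2} = \frac{4268889044641}{467856}$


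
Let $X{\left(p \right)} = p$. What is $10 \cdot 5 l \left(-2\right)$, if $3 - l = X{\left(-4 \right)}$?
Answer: $-700$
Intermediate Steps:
$l = 7$ ($l = 3 - -4 = 3 + 4 = 7$)
$10 \cdot 5 l \left(-2\right) = 10 \cdot 5 \cdot 7 \left(-2\right) = 50 \left(-14\right) = -700$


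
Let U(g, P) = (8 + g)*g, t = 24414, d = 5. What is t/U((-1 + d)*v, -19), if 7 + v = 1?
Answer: 4069/64 ≈ 63.578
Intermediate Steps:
v = -6 (v = -7 + 1 = -6)
U(g, P) = g*(8 + g)
t/U((-1 + d)*v, -19) = 24414/((((-1 + 5)*(-6))*(8 + (-1 + 5)*(-6)))) = 24414/(((4*(-6))*(8 + 4*(-6)))) = 24414/((-24*(8 - 24))) = 24414/((-24*(-16))) = 24414/384 = 24414*(1/384) = 4069/64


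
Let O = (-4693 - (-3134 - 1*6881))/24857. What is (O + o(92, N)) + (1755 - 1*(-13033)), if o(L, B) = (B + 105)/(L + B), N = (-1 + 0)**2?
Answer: 34188564176/2311701 ≈ 14789.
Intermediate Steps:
N = 1 (N = (-1)**2 = 1)
o(L, B) = (105 + B)/(B + L)
O = 5322/24857 (O = (-4693 - (-3134 - 6881))*(1/24857) = (-4693 - 1*(-10015))*(1/24857) = (-4693 + 10015)*(1/24857) = 5322*(1/24857) = 5322/24857 ≈ 0.21410)
(O + o(92, N)) + (1755 - 1*(-13033)) = (5322/24857 + (105 + 1)/(1 + 92)) + (1755 - 1*(-13033)) = (5322/24857 + 106/93) + (1755 + 13033) = (5322/24857 + (1/93)*106) + 14788 = (5322/24857 + 106/93) + 14788 = 3129788/2311701 + 14788 = 34188564176/2311701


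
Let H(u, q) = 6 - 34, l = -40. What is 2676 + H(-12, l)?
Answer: 2648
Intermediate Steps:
H(u, q) = -28
2676 + H(-12, l) = 2676 - 28 = 2648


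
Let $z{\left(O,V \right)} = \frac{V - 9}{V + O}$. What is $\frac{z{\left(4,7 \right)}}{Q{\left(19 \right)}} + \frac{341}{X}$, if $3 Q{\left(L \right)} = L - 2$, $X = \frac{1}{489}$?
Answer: $\frac{31182057}{187} \approx 1.6675 \cdot 10^{5}$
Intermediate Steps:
$X = \frac{1}{489} \approx 0.002045$
$z{\left(O,V \right)} = \frac{-9 + V}{O + V}$
$Q{\left(L \right)} = - \frac{2}{3} + \frac{L}{3}$ ($Q{\left(L \right)} = \frac{L - 2}{3} = \frac{-2 + L}{3} = - \frac{2}{3} + \frac{L}{3}$)
$\frac{z{\left(4,7 \right)}}{Q{\left(19 \right)}} + \frac{341}{X} = \frac{\frac{1}{4 + 7} \left(-9 + 7\right)}{- \frac{2}{3} + \frac{1}{3} \cdot 19} + 341 \frac{1}{\frac{1}{489}} = \frac{\frac{1}{11} \left(-2\right)}{- \frac{2}{3} + \frac{19}{3}} + 341 \cdot 489 = \frac{\frac{1}{11} \left(-2\right)}{\frac{17}{3}} + 166749 = \left(- \frac{2}{11}\right) \frac{3}{17} + 166749 = - \frac{6}{187} + 166749 = \frac{31182057}{187}$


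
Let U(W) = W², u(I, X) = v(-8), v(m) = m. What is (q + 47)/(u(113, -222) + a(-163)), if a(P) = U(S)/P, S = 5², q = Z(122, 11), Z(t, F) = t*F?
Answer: -75469/643 ≈ -117.37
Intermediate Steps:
Z(t, F) = F*t
q = 1342 (q = 11*122 = 1342)
u(I, X) = -8
S = 25
a(P) = 625/P (a(P) = 25²/P = 625/P)
(q + 47)/(u(113, -222) + a(-163)) = (1342 + 47)/(-8 + 625/(-163)) = 1389/(-8 + 625*(-1/163)) = 1389/(-8 - 625/163) = 1389/(-1929/163) = 1389*(-163/1929) = -75469/643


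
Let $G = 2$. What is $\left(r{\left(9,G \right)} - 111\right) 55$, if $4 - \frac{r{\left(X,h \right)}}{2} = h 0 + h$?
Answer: $-5885$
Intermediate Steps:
$r{\left(X,h \right)} = 8 - 2 h$ ($r{\left(X,h \right)} = 8 - 2 \left(h 0 + h\right) = 8 - 2 \left(0 + h\right) = 8 - 2 h$)
$\left(r{\left(9,G \right)} - 111\right) 55 = \left(\left(8 - 4\right) - 111\right) 55 = \left(4 - 111\right) 55 = \left(-107\right) 55 = -5885$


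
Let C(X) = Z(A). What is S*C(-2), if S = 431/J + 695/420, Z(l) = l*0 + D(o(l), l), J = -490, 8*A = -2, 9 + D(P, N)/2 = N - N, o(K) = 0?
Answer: -6837/490 ≈ -13.953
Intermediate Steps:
D(P, N) = -18 (D(P, N) = -18 + 2*(N - N) = -18 + 2*0 = -18 + 0 = -18)
A = -¼ (A = (⅛)*(-2) = -¼ ≈ -0.25000)
Z(l) = -18 (Z(l) = l*0 - 18 = 0 - 18 = -18)
C(X) = -18
S = 2279/2940 (S = 431/(-490) + 695/420 = 431*(-1/490) + 695*(1/420) = -431/490 + 139/84 = 2279/2940 ≈ 0.77517)
S*C(-2) = (2279/2940)*(-18) = -6837/490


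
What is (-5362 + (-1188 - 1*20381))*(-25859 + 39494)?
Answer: -367204185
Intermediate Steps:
(-5362 + (-1188 - 1*20381))*(-25859 + 39494) = (-5362 + (-1188 - 20381))*13635 = (-5362 - 21569)*13635 = -26931*13635 = -367204185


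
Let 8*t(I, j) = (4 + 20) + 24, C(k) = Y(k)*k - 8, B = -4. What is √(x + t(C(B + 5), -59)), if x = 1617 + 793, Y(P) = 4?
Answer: 4*√151 ≈ 49.153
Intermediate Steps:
x = 2410
C(k) = -8 + 4*k (C(k) = 4*k - 8 = -8 + 4*k)
t(I, j) = 6 (t(I, j) = ((4 + 20) + 24)/8 = (24 + 24)/8 = (⅛)*48 = 6)
√(x + t(C(B + 5), -59)) = √(2410 + 6) = √2416 = 4*√151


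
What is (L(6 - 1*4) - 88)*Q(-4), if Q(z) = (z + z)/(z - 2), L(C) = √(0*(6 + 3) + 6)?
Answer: -352/3 + 4*√6/3 ≈ -114.07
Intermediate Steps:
L(C) = √6 (L(C) = √(0*9 + 6) = √(0 + 6) = √6)
Q(z) = 2*z/(-2 + z) (Q(z) = (2*z)/(-2 + z) = 2*z/(-2 + z))
(L(6 - 1*4) - 88)*Q(-4) = (√6 - 88)*(2*(-4)/(-2 - 4)) = (-88 + √6)*(2*(-4)/(-6)) = (-88 + √6)*(2*(-4)*(-⅙)) = (-88 + √6)*(4/3) = -352/3 + 4*√6/3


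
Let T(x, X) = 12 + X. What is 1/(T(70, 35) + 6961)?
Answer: 1/7008 ≈ 0.00014269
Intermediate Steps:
1/(T(70, 35) + 6961) = 1/((12 + 35) + 6961) = 1/(47 + 6961) = 1/7008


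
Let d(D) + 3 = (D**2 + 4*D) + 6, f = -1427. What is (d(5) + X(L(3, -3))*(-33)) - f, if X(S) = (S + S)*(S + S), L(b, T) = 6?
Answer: -3277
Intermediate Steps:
d(D) = 3 + D**2 + 4*D (d(D) = -3 + ((D**2 + 4*D) + 6) = -3 + (6 + D**2 + 4*D) = 3 + D**2 + 4*D)
X(S) = 4*S**2 (X(S) = (2*S)*(2*S) = 4*S**2)
(d(5) + X(L(3, -3))*(-33)) - f = ((3 + 5**2 + 4*5) + (4*6**2)*(-33)) - 1*(-1427) = ((3 + 25 + 20) + (4*36)*(-33)) + 1427 = (48 + 144*(-33)) + 1427 = (48 - 4752) + 1427 = -4704 + 1427 = -3277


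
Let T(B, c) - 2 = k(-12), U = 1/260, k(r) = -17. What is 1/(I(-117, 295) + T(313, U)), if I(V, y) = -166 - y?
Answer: -1/476 ≈ -0.0021008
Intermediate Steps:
U = 1/260 ≈ 0.0038462
T(B, c) = -15 (T(B, c) = 2 - 17 = -15)
1/(I(-117, 295) + T(313, U)) = 1/((-166 - 1*295) - 15) = 1/((-166 - 295) - 15) = 1/(-461 - 15) = 1/(-476) = -1/476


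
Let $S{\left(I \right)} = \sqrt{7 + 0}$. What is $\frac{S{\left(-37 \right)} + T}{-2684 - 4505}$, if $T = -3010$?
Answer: $\frac{430}{1027} - \frac{\sqrt{7}}{7189} \approx 0.41833$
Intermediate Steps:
$S{\left(I \right)} = \sqrt{7}$
$\frac{S{\left(-37 \right)} + T}{-2684 - 4505} = \frac{\sqrt{7} - 3010}{-2684 - 4505} = \frac{-3010 + \sqrt{7}}{-7189} = \left(-3010 + \sqrt{7}\right) \left(- \frac{1}{7189}\right) = \frac{430}{1027} - \frac{\sqrt{7}}{7189}$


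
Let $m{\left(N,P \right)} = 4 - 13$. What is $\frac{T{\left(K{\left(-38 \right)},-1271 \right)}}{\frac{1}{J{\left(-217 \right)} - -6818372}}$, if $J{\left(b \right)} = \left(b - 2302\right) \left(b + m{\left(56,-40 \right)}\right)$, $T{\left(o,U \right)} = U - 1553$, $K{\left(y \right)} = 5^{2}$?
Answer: $-20862768784$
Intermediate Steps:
$K{\left(y \right)} = 25$
$m{\left(N,P \right)} = -9$
$T{\left(o,U \right)} = -1553 + U$ ($T{\left(o,U \right)} = U - 1553 = -1553 + U$)
$J{\left(b \right)} = \left(-2302 + b\right) \left(-9 + b\right)$ ($J{\left(b \right)} = \left(b - 2302\right) \left(b - 9\right) = \left(-2302 + b\right) \left(-9 + b\right)$)
$\frac{T{\left(K{\left(-38 \right)},-1271 \right)}}{\frac{1}{J{\left(-217 \right)} - -6818372}} = \frac{-1553 - 1271}{\frac{1}{\left(20718 + \left(-217\right)^{2} - -501487\right) - -6818372}} = - \frac{2824}{\frac{1}{\left(20718 + 47089 + 501487\right) + 6818372}} = - \frac{2824}{\frac{1}{569294 + 6818372}} = - \frac{2824}{\frac{1}{7387666}} = - 2824 \frac{1}{\frac{1}{7387666}} = \left(-2824\right) 7387666 = -20862768784$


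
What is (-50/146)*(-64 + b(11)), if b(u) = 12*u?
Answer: -1700/73 ≈ -23.288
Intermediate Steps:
(-50/146)*(-64 + b(11)) = (-50/146)*(-64 + 12*11) = (-50*1/146)*(-64 + 132) = -25/73*68 = -1700/73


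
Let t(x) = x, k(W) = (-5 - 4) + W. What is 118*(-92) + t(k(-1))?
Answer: -10866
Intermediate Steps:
k(W) = -9 + W
118*(-92) + t(k(-1)) = 118*(-92) + (-9 - 1) = -10856 - 10 = -10866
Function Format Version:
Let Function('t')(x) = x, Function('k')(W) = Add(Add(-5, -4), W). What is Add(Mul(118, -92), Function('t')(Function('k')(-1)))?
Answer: -10866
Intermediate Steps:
Function('k')(W) = Add(-9, W)
Add(Mul(118, -92), Function('t')(Function('k')(-1))) = Add(Mul(118, -92), Add(-9, -1)) = Add(-10856, -10) = -10866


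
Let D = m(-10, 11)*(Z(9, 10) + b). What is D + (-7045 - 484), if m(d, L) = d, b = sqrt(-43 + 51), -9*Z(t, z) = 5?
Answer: -67711/9 - 20*sqrt(2) ≈ -7551.7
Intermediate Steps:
Z(t, z) = -5/9 (Z(t, z) = -1/9*5 = -5/9)
b = 2*sqrt(2) (b = sqrt(8) = 2*sqrt(2) ≈ 2.8284)
D = 50/9 - 20*sqrt(2) (D = -10*(-5/9 + 2*sqrt(2)) = 50/9 - 20*sqrt(2) ≈ -22.729)
D + (-7045 - 484) = (50/9 - 20*sqrt(2)) + (-7045 - 484) = (50/9 - 20*sqrt(2)) - 7529 = -67711/9 - 20*sqrt(2)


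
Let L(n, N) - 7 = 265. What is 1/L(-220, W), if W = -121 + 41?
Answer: 1/272 ≈ 0.0036765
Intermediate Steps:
W = -80
L(n, N) = 272 (L(n, N) = 7 + 265 = 272)
1/L(-220, W) = 1/272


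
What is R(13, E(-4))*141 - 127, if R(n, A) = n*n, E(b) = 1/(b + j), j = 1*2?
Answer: 23702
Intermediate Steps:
j = 2
E(b) = 1/(2 + b) (E(b) = 1/(b + 2) = 1/(2 + b))
R(n, A) = n²
R(13, E(-4))*141 - 127 = 13²*141 - 127 = 169*141 - 127 = 23829 - 127 = 23702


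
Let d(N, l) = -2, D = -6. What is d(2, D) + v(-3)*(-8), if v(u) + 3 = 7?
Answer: -34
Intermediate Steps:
v(u) = 4 (v(u) = -3 + 7 = 4)
d(2, D) + v(-3)*(-8) = -2 + 4*(-8) = -2 - 32 = -34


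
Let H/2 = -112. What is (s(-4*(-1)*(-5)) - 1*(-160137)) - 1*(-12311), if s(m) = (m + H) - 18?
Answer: 172186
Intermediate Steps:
H = -224 (H = 2*(-112) = -224)
s(m) = -242 + m (s(m) = (m - 224) - 18 = (-224 + m) - 18 = -242 + m)
(s(-4*(-1)*(-5)) - 1*(-160137)) - 1*(-12311) = ((-242 - 4*(-1)*(-5)) - 1*(-160137)) - 1*(-12311) = ((-242 + 4*(-5)) + 160137) + 12311 = ((-242 - 20) + 160137) + 12311 = (-262 + 160137) + 12311 = 159875 + 12311 = 172186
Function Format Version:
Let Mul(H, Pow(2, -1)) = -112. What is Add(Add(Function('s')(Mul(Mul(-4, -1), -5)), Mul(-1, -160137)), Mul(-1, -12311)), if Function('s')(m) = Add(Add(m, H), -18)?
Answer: 172186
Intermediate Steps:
H = -224 (H = Mul(2, -112) = -224)
Function('s')(m) = Add(-242, m) (Function('s')(m) = Add(Add(m, -224), -18) = Add(Add(-224, m), -18) = Add(-242, m))
Add(Add(Function('s')(Mul(Mul(-4, -1), -5)), Mul(-1, -160137)), Mul(-1, -12311)) = Add(Add(Add(-242, Mul(Mul(-4, -1), -5)), Mul(-1, -160137)), Mul(-1, -12311)) = Add(Add(Add(-242, Mul(4, -5)), 160137), 12311) = Add(Add(Add(-242, -20), 160137), 12311) = Add(Add(-262, 160137), 12311) = Add(159875, 12311) = 172186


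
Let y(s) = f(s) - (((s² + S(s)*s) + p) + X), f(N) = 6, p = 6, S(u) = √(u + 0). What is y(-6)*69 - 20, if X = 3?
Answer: -2711 + 414*I*√6 ≈ -2711.0 + 1014.1*I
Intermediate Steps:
S(u) = √u
y(s) = -3 - s² - s^(3/2) (y(s) = 6 - (((s² + √s*s) + 6) + 3) = 6 - (((s² + s^(3/2)) + 6) + 3) = 6 - ((6 + s² + s^(3/2)) + 3) = 6 - (9 + s² + s^(3/2)) = 6 + (-9 - s² - s^(3/2)) = -3 - s² - s^(3/2))
y(-6)*69 - 20 = (-3 - 1*(-6)² - (-6)^(3/2))*69 - 20 = (-3 - 1*36 - (-6)*I*√6)*69 - 20 = (-3 - 36 + 6*I*√6)*69 - 20 = (-39 + 6*I*√6)*69 - 20 = (-2691 + 414*I*√6) - 20 = -2711 + 414*I*√6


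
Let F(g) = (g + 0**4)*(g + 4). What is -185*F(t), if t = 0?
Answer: 0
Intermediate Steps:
F(g) = g*(4 + g) (F(g) = (g + 0)*(4 + g) = g*(4 + g))
-185*F(t) = -0*(4 + 0) = -0*4 = -185*0 = 0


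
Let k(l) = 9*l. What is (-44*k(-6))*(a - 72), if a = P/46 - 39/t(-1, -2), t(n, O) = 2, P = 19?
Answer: -4977720/23 ≈ -2.1642e+5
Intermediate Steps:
a = -439/23 (a = 19/46 - 39/2 = -439/23 ≈ -19.087)
(-44*k(-6))*(a - 72) = (-396*(-6))*(-439/23 - 72) = -44*(-54)*(-2095/23) = 2376*(-2095/23) = -4977720/23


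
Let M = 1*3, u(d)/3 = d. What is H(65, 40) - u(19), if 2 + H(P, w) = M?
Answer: -56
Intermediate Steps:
u(d) = 3*d
M = 3
H(P, w) = 1 (H(P, w) = -2 + 3 = 1)
H(65, 40) - u(19) = 1 - 3*19 = 1 - 1*57 = 1 - 57 = -56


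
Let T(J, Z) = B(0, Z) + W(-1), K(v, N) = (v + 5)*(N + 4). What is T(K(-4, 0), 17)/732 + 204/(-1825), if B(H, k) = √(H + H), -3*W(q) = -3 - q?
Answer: -222167/2003850 ≈ -0.11087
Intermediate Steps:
W(q) = 1 + q/3 (W(q) = -(-3 - q)/3 = 1 + q/3)
B(H, k) = √2*√H (B(H, k) = √(2*H) = √2*√H)
K(v, N) = (4 + N)*(5 + v) (K(v, N) = (5 + v)*(4 + N) = (4 + N)*(5 + v))
T(J, Z) = ⅔ (T(J, Z) = √2*√0 + (1 + (⅓)*(-1)) = √2*0 + (1 - ⅓) = 0 + ⅔ = ⅔)
T(K(-4, 0), 17)/732 + 204/(-1825) = (⅔)/732 + 204/(-1825) = (⅔)*(1/732) + 204*(-1/1825) = 1/1098 - 204/1825 = -222167/2003850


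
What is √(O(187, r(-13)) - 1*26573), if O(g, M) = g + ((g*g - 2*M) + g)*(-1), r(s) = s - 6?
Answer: 2*I*√15395 ≈ 248.15*I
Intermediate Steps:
r(s) = -6 + s
O(g, M) = -g² + 2*M (O(g, M) = g + ((g² - 2*M) + g)*(-1) = g + (g + g² - 2*M)*(-1) = g + (-g - g² + 2*M) = -g² + 2*M)
√(O(187, r(-13)) - 1*26573) = √((-1*187² + 2*(-6 - 13)) - 1*26573) = √((-1*34969 + 2*(-19)) - 26573) = √((-34969 - 38) - 26573) = √(-35007 - 26573) = √(-61580) = 2*I*√15395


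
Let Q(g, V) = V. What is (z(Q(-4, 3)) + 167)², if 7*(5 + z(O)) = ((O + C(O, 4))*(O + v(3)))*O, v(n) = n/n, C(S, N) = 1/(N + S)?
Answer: 67272804/2401 ≈ 28019.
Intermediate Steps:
v(n) = 1
z(O) = -5 + O*(1 + O)*(O + 1/(4 + O))/7 (z(O) = -5 + (((O + 1/(4 + O))*(O + 1))*O)/7 = -5 + (((O + 1/(4 + O))*(1 + O))*O)/7 = -5 + (((1 + O)*(O + 1/(4 + O)))*O)/7 = -5 + (O*(1 + O)*(O + 1/(4 + O)))/7 = -5 + O*(1 + O)*(O + 1/(4 + O))/7)
(z(Q(-4, 3)) + 167)² = ((3 + 3² + (4 + 3)*(-35 + 3² + 3³))/(7*(4 + 3)) + 167)² = ((⅐)*(3 + 9 + 7*(-35 + 9 + 27))/7 + 167)² = ((⅐)*(⅐)*(3 + 9 + 7*1) + 167)² = ((⅐)*(⅐)*(3 + 9 + 7) + 167)² = ((⅐)*(⅐)*19 + 167)² = (19/49 + 167)² = (8202/49)² = 67272804/2401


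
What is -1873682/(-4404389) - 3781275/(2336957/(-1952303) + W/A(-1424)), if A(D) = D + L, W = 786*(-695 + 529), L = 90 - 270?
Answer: -521520761565435019313/11054144638094008 ≈ -47179.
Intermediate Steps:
L = -180
W = -130476 (W = 786*(-166) = -130476)
A(D) = -180 + D (A(D) = D - 180 = -180 + D)
-1873682/(-4404389) - 3781275/(2336957/(-1952303) + W/A(-1424)) = -1873682/(-4404389) - 3781275/(2336957/(-1952303) - 130476/(-180 - 1424)) = -1873682*(-1/4404389) - 3781275/(2336957*(-1/1952303) - 130476/(-1604)) = 1873682/4404389 - 3781275/(-2336957/1952303 - 130476*(-1/1604)) = 1873682/4404389 - 3781275/(-2336957/1952303 + 32619/401) = 1873682/4404389 - 3781275/62745051800/782873503 = 1873682/4404389 - 3781275*782873503/62745051800 = 1873682/4404389 - 118410400202253/2509802072 = -521520761565435019313/11054144638094008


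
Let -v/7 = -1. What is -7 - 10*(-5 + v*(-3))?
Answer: 253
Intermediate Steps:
v = 7 (v = -7*(-1) = 7)
-7 - 10*(-5 + v*(-3)) = -7 - 10*(-5 + 7*(-3)) = -7 - 10*(-5 - 21) = -7 - 10*(-26) = -7 + 260 = 253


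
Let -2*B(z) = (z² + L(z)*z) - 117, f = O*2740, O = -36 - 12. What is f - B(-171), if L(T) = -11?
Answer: -232035/2 ≈ -1.1602e+5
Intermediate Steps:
O = -48
f = -131520 (f = -48*2740 = -131520)
B(z) = 117/2 - z²/2 + 11*z/2 (B(z) = -((z² - 11*z) - 117)/2 = -(-117 + z² - 11*z)/2 = 117/2 - z²/2 + 11*z/2)
f - B(-171) = -131520 - (117/2 - ½*(-171)² + (11/2)*(-171)) = -131520 - (117/2 - ½*29241 - 1881/2) = -131520 - (117/2 - 29241/2 - 1881/2) = -131520 - 1*(-31005/2) = -131520 + 31005/2 = -232035/2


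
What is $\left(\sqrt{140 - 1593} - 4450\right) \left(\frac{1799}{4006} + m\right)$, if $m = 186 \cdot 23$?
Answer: $- \frac{38135314075}{2003} + \frac{17139467 i \sqrt{1453}}{4006} \approx -1.9039 \cdot 10^{7} + 1.6309 \cdot 10^{5} i$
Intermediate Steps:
$m = 4278$
$\left(\sqrt{140 - 1593} - 4450\right) \left(\frac{1799}{4006} + m\right) = \left(\sqrt{140 - 1593} - 4450\right) \left(\frac{1799}{4006} + 4278\right) = \left(\sqrt{-1453} - 4450\right) \left(1799 \cdot \frac{1}{4006} + 4278\right) = \left(i \sqrt{1453} - 4450\right) \left(\frac{1799}{4006} + 4278\right) = \left(-4450 + i \sqrt{1453}\right) \frac{17139467}{4006} = - \frac{38135314075}{2003} + \frac{17139467 i \sqrt{1453}}{4006}$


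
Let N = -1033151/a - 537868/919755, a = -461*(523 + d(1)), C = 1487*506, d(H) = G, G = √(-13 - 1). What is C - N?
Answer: 29089535290926404593/38661387281955 + 1033151*I*√14/126103323 ≈ 7.5242e+5 + 0.030655*I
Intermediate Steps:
G = I*√14 (G = √(-14) = I*√14 ≈ 3.7417*I)
d(H) = I*√14
C = 752422
a = -241103 - 461*I*√14 (a = -461*(523 + I*√14) = -241103 - 461*I*√14 ≈ -2.411e+5 - 1724.9*I)
N = -537868/919755 - 1033151/(-241103 - 461*I*√14) (N = -1033151/(-241103 - 461*I*√14) - 537868/919755 = -537868/919755 - 1033151/(-241103 - 461*I*√14) ≈ 3.7001 - 0.030655*I)
C - N = 752422 - (143050536740417/38661387281955 - 1033151*I*√14/126103323) = 752422 + (-143050536740417/38661387281955 + 1033151*I*√14/126103323) = 29089535290926404593/38661387281955 + 1033151*I*√14/126103323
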